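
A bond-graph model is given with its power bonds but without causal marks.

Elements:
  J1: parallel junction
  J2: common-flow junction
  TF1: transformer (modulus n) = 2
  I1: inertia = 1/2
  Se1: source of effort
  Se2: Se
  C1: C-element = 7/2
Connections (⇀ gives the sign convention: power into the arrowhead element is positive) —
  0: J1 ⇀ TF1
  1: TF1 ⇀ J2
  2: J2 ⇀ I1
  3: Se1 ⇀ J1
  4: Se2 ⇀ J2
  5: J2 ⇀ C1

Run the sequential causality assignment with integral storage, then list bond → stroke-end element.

b0 stroke→TF1
b1 stroke→J2
b2 stroke→I1
b3 stroke→J1
b4 stroke→J2
b5 stroke→J2

#3 stroke at J1  (Se1 (Se) sets effort on bond)
#4 stroke at J2  (Se2 (Se) sets effort on bond)
#0 stroke at TF1  (0-jn J1 has e-setter on 3)
#1 stroke at J2  (TF1: transformer flips bond 0)
#2 stroke at I1  (I1 integral (f out))
#5 stroke at J2  (J2 flow already set via bond 2)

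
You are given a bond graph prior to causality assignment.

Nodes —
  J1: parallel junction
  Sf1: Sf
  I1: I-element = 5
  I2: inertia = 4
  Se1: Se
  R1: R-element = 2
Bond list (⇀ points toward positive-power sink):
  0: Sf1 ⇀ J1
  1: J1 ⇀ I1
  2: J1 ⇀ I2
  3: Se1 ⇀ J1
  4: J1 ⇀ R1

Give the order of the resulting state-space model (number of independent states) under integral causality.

bond 0 →Sf1  (Sf1 (Sf) sets flow on bond)
bond 3 →J1  (Se1 (Se) sets effort on bond)
bond 1 →I1  (common-e at J1 fixed by 3)
bond 2 →I2  (common-e at J1 fixed by 3)
bond 4 →R1  (J1: bond 3 brought effort, rest push out)

2  (I1, I2 all integral)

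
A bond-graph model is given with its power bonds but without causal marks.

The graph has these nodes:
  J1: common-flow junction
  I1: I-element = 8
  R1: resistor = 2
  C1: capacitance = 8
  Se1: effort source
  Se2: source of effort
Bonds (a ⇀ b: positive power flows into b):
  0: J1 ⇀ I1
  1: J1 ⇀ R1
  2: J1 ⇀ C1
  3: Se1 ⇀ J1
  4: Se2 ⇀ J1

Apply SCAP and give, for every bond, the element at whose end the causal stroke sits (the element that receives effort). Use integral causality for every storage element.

bond 0 |I1
bond 1 |J1
bond 2 |J1
bond 3 |J1
bond 4 |J1

bond 3 →J1  (Se1 fixes effort; stroke away)
bond 4 →J1  (source Se2 imposes e)
bond 0 →I1  (I1 outputs flow p/I1)
bond 1 →J1  (common-f at J1 fixed by 0)
bond 2 →J1  (1-jn J1 has f-setter on 0)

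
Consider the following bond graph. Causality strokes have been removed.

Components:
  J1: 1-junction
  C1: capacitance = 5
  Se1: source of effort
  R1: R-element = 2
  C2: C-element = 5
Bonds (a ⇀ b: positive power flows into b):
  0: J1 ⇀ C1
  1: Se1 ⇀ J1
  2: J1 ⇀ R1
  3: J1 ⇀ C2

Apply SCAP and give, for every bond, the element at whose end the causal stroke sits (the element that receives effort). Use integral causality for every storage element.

β1 stroke at J1  (Se1 (Se) sets effort on bond)
β0 stroke at J1  (prefer integral on C1)
β3 stroke at J1  (C2: C, integral causality)
β2 stroke at R1  (closing 1-jn rule on J1)

b0 stroke at J1
b1 stroke at J1
b2 stroke at R1
b3 stroke at J1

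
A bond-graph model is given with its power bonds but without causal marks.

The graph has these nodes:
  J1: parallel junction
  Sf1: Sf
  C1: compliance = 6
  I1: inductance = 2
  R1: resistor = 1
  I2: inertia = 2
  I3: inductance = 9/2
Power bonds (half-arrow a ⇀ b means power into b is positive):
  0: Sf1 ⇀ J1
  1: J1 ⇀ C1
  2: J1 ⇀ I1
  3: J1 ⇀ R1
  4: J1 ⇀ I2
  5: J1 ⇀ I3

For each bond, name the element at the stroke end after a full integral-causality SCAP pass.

b0 |Sf1
b1 |J1
b2 |I1
b3 |R1
b4 |I2
b5 |I3

β0 →Sf1  (Sf1 (Sf) sets flow on bond)
β1 →J1  (C1: C, integral causality)
β2 →I1  (common-e at J1 fixed by 1)
β3 →R1  (J1 effort already set via bond 1)
β4 →I2  (J1 effort already set via bond 1)
β5 →I3  (J1 effort already set via bond 1)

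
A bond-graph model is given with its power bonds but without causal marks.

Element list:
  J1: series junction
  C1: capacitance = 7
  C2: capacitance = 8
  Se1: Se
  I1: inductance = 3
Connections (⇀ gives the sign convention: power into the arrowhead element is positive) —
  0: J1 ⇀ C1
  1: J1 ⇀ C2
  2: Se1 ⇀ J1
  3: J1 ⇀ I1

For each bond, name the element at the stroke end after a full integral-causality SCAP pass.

b0 stroke at J1
b1 stroke at J1
b2 stroke at J1
b3 stroke at I1

b2 |J1  (Se1: effort source, stroke at far end)
b0 |J1  (C1 outputs effort q/C1)
b1 |J1  (prefer integral on C2)
b3 |I1  (J1 needs exactly one f-in)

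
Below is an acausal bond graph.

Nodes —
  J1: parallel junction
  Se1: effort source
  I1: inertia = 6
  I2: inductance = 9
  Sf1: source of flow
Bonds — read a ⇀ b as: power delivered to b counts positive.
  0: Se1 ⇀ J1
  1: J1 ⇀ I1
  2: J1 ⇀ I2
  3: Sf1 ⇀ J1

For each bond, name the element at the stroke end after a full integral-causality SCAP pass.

bond 0 stroke→J1  (source Se1 imposes e)
bond 3 stroke→Sf1  (Sf1: flow source, stroke at near end)
bond 1 stroke→I1  (J1: bond 0 brought effort, rest push out)
bond 2 stroke→I2  (0-jn J1 has e-setter on 0)

b0 stroke at J1
b1 stroke at I1
b2 stroke at I2
b3 stroke at Sf1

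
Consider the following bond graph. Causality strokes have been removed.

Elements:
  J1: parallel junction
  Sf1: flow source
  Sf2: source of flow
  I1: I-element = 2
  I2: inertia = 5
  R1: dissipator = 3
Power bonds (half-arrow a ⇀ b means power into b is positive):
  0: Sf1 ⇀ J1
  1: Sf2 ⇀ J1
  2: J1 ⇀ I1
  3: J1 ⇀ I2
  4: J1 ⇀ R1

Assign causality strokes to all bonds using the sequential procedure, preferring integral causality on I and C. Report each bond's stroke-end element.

b0 stroke at Sf1
b1 stroke at Sf2
b2 stroke at I1
b3 stroke at I2
b4 stroke at J1

β0 stroke→Sf1  (Sf1 fixes flow; stroke at Sf1)
β1 stroke→Sf2  (Sf2 fixes flow; stroke at Sf2)
β2 stroke→I1  (I1 integral (f out))
β3 stroke→I2  (prefer integral on I2)
β4 stroke→J1  (J1: last free bond brings effort in)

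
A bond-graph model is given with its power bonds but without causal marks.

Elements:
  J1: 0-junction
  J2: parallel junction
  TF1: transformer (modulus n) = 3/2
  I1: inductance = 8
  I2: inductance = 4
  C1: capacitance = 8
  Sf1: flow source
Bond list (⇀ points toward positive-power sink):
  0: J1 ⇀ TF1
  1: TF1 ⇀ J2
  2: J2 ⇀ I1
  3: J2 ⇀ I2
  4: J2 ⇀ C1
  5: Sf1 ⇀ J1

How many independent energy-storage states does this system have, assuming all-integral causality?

β5 |Sf1  (Sf1 (Sf) sets flow on bond)
β0 |J1  (J1: last free bond brings effort in)
β1 |TF1  (TF1 one-in-one-out from 0)
β2 |I1  (prefer integral on I1)
β3 |I2  (I2: I, integral causality)
β4 |J2  (J2: last free bond brings effort in)

3  (C1, I1, I2 all integral)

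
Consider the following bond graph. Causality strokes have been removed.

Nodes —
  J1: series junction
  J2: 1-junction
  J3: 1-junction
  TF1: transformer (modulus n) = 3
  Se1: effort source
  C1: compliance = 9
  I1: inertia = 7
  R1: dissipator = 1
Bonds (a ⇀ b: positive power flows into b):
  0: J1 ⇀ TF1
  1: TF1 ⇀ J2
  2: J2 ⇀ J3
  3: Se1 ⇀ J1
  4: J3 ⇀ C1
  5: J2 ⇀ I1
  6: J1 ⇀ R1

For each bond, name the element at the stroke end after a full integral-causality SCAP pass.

b3 |J1  (source Se1 imposes e)
b4 |J3  (C1: C, integral causality)
b2 |J2  (closing 1-jn rule on J3)
b5 |I1  (I1 integral (f out))
b1 |J2  (1-jn J2 has f-setter on 5)
b0 |TF1  (through TF1, causality passes straight; one stroke at TF1)
b6 |J1  (1-jn J1 has f-setter on 0)

β0 stroke at TF1
β1 stroke at J2
β2 stroke at J2
β3 stroke at J1
β4 stroke at J3
β5 stroke at I1
β6 stroke at J1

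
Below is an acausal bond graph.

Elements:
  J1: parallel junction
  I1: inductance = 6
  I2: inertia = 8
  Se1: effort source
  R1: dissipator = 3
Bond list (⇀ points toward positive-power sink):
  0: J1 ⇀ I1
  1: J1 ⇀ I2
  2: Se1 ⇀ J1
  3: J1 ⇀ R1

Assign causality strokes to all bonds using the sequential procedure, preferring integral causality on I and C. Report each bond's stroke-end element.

b0 →I1
b1 →I2
b2 →J1
b3 →R1

#2 stroke at J1  (Se1 (Se) sets effort on bond)
#0 stroke at I1  (J1 effort already set via bond 2)
#1 stroke at I2  (common-e at J1 fixed by 2)
#3 stroke at R1  (0-jn J1 has e-setter on 2)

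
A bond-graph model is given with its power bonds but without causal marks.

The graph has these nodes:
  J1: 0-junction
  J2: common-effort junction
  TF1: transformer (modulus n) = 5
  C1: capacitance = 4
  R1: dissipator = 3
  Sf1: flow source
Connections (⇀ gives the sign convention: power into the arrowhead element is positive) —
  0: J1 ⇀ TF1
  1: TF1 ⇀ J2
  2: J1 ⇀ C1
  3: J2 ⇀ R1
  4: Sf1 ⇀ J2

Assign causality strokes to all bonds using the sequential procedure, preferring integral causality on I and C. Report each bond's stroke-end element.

b4 |Sf1  (Sf1: flow source, stroke at near end)
b2 |J1  (prefer integral on C1)
b0 |TF1  (J1 effort already set via bond 2)
b1 |J2  (TF TF1: opposite of bond 0)
b3 |R1  (J2: bond 1 brought effort, rest push out)

β0 |TF1
β1 |J2
β2 |J1
β3 |R1
β4 |Sf1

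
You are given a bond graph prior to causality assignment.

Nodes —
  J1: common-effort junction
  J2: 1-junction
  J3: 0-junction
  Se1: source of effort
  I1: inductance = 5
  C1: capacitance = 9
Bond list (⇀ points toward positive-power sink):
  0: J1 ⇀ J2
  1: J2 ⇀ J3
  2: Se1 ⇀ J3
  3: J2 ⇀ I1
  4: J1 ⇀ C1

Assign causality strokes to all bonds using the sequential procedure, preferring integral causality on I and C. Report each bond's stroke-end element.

b2 stroke at J3  (Se1 fixes effort; stroke away)
b1 stroke at J2  (common-e at J3 fixed by 2)
b3 stroke at I1  (prefer integral on I1)
b0 stroke at J2  (1-jn J2 has f-setter on 3)
b4 stroke at J1  (only one effort-in slot at J1)

β0 stroke→J2
β1 stroke→J2
β2 stroke→J3
β3 stroke→I1
β4 stroke→J1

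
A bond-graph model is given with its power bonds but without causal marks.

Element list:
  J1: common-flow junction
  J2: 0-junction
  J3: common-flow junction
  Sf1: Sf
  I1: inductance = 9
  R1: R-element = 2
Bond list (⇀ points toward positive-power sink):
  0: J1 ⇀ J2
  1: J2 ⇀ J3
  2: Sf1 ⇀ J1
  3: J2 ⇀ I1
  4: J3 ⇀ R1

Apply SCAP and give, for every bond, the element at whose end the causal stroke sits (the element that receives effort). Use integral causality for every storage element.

β2 stroke→Sf1  (Sf1 fixes flow; stroke at Sf1)
β0 stroke→J1  (common-f at J1 fixed by 2)
β3 stroke→I1  (I1 integral (f out))
β1 stroke→J2  (closing 0-jn rule on J2)
β4 stroke→J3  (J3 flow already set via bond 1)

b0 |J1
b1 |J2
b2 |Sf1
b3 |I1
b4 |J3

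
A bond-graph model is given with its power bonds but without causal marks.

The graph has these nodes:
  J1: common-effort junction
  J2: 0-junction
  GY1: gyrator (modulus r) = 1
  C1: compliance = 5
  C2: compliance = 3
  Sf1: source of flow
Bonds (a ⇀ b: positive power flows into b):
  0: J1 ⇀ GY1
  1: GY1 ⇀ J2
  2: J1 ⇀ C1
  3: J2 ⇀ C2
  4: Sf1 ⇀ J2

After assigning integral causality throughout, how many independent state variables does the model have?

bond 4 stroke at Sf1  (Sf1 fixes flow; stroke at Sf1)
bond 2 stroke at J1  (C1 outputs effort q/C1)
bond 0 stroke at GY1  (J1: bond 2 brought effort, rest push out)
bond 1 stroke at GY1  (through GY1, causality inverts; strokes same side of GY1)
bond 3 stroke at J2  (only one effort-in slot at J2)

2  (C1, C2 all integral)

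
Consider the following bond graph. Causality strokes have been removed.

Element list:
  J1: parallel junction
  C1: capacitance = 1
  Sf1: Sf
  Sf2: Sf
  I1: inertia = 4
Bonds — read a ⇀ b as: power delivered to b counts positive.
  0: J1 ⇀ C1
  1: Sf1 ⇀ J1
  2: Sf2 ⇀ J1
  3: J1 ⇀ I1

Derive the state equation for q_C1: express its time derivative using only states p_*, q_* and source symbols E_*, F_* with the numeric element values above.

β1 →Sf1  (Sf1: flow source, stroke at near end)
β2 →Sf2  (Sf2: flow source, stroke at near end)
β0 →J1  (C1 integral (e out))
β3 →I1  (0-jn J1 has e-setter on 0)

dq_C1/dt = F_Sf1 + F_Sf2 - p_I1/4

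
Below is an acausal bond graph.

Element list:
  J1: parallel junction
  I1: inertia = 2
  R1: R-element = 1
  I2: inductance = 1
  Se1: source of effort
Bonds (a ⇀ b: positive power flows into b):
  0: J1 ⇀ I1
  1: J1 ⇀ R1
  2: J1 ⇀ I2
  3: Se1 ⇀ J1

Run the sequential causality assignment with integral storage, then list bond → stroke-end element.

β0 stroke→I1
β1 stroke→R1
β2 stroke→I2
β3 stroke→J1

bond 3 stroke at J1  (Se1 (Se) sets effort on bond)
bond 0 stroke at I1  (0-jn J1 has e-setter on 3)
bond 1 stroke at R1  (J1 effort already set via bond 3)
bond 2 stroke at I2  (J1 effort already set via bond 3)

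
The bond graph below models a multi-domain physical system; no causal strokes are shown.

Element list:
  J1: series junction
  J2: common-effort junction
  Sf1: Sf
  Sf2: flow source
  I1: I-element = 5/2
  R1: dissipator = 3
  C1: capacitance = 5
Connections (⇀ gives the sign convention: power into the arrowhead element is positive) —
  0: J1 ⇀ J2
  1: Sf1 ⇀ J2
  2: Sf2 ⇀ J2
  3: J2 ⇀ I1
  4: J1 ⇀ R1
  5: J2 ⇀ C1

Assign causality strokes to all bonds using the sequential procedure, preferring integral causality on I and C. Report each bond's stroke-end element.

β1 stroke at Sf1  (Sf1 fixes flow; stroke at Sf1)
β2 stroke at Sf2  (Sf2 fixes flow; stroke at Sf2)
β3 stroke at I1  (I1: I, integral causality)
β5 stroke at J2  (prefer integral on C1)
β0 stroke at J1  (J2: bond 5 brought effort, rest push out)
β4 stroke at R1  (only one flow-in slot at J1)

β0 |J1
β1 |Sf1
β2 |Sf2
β3 |I1
β4 |R1
β5 |J2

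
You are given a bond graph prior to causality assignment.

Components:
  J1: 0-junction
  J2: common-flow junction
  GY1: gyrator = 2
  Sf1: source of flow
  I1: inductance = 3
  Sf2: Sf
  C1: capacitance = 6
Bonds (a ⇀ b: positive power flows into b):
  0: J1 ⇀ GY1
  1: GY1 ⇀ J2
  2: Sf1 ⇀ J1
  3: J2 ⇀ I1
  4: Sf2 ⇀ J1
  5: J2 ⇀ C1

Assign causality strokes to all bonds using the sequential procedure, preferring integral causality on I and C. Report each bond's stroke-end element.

bond 2 →Sf1  (Sf1 fixes flow; stroke at Sf1)
bond 4 →Sf2  (Sf2: flow source, stroke at near end)
bond 0 →J1  (J1: last free bond brings effort in)
bond 1 →J2  (GY1: gyrator matches bond 0)
bond 3 →I1  (prefer integral on I1)
bond 5 →J2  (common-f at J2 fixed by 3)

#0 →J1
#1 →J2
#2 →Sf1
#3 →I1
#4 →Sf2
#5 →J2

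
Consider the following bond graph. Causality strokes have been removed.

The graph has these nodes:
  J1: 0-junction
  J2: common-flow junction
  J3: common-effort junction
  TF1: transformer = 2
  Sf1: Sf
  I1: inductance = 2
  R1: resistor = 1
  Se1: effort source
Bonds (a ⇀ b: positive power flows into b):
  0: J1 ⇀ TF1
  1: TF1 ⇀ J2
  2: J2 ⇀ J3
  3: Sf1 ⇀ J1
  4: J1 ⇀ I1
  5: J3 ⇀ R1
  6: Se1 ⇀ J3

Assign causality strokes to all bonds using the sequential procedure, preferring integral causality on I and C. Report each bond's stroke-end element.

bond 0 stroke→J1
bond 1 stroke→TF1
bond 2 stroke→J2
bond 3 stroke→Sf1
bond 4 stroke→I1
bond 5 stroke→R1
bond 6 stroke→J3

β3 |Sf1  (Sf1 fixes flow; stroke at Sf1)
β6 |J3  (source Se1 imposes e)
β2 |J2  (J3 effort already set via bond 6)
β5 |R1  (J3: bond 6 brought effort, rest push out)
β1 |TF1  (closing 1-jn rule on J2)
β0 |J1  (TF1: transformer flips bond 1)
β4 |I1  (J1: bond 0 brought effort, rest push out)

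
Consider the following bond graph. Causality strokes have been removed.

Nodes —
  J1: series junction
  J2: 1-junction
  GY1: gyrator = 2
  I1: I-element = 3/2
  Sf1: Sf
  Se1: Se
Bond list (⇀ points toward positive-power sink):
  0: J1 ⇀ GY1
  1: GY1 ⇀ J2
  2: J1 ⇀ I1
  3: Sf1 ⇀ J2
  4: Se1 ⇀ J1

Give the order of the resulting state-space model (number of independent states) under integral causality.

1  (I1 all integral)

b3 stroke at Sf1  (Sf1: flow source, stroke at near end)
b4 stroke at J1  (Se1 (Se) sets effort on bond)
b1 stroke at J2  (common-f at J2 fixed by 3)
b0 stroke at J1  (GY1: gyrator matches bond 1)
b2 stroke at I1  (only one flow-in slot at J1)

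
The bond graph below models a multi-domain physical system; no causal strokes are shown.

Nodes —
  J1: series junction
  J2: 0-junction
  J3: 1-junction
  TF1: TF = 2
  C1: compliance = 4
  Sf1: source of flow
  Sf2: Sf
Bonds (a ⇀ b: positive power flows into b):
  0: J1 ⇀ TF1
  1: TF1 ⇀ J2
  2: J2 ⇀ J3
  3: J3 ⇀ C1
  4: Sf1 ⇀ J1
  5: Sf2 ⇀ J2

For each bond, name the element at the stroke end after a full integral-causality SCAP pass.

bond 4 |Sf1  (source Sf1 imposes f)
bond 5 |Sf2  (Sf2 (Sf) sets flow on bond)
bond 0 |J1  (1-jn J1 has f-setter on 4)
bond 1 |TF1  (TF1 one-in-one-out from 0)
bond 2 |J2  (only one effort-in slot at J2)
bond 3 |J3  (J3: bond 2 brought flow, rest push out)

β0 stroke→J1
β1 stroke→TF1
β2 stroke→J2
β3 stroke→J3
β4 stroke→Sf1
β5 stroke→Sf2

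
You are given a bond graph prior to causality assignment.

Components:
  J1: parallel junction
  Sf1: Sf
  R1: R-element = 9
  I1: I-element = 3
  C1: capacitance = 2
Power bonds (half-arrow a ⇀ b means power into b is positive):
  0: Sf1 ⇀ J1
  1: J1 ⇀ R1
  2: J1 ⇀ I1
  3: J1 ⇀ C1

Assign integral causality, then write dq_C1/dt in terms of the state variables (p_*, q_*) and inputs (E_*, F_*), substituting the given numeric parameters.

dq_C1/dt = F_Sf1 - p_I1/3 - q_C1/18

bond 0 stroke→Sf1  (Sf1 fixes flow; stroke at Sf1)
bond 2 stroke→I1  (prefer integral on I1)
bond 3 stroke→J1  (C1 outputs effort q/C1)
bond 1 stroke→R1  (J1: bond 3 brought effort, rest push out)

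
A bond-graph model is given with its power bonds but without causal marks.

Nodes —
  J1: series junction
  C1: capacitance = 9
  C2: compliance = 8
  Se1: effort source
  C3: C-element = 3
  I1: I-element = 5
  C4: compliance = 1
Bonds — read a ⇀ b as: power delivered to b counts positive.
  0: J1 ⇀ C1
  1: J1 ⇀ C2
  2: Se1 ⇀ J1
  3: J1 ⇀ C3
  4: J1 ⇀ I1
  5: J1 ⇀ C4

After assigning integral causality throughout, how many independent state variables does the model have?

5  (C1, C2, C3, C4, I1 all integral)

bond 2 stroke at J1  (source Se1 imposes e)
bond 0 stroke at J1  (C1 outputs effort q/C1)
bond 1 stroke at J1  (prefer integral on C2)
bond 3 stroke at J1  (prefer integral on C3)
bond 4 stroke at I1  (prefer integral on I1)
bond 5 stroke at J1  (J1 flow already set via bond 4)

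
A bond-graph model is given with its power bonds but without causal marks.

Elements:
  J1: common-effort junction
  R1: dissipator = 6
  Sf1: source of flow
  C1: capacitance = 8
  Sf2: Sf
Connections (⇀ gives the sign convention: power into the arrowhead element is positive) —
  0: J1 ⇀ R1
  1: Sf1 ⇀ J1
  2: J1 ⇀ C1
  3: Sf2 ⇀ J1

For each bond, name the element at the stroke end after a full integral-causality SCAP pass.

β0 |R1
β1 |Sf1
β2 |J1
β3 |Sf2

b1 stroke at Sf1  (source Sf1 imposes f)
b3 stroke at Sf2  (Sf2: flow source, stroke at near end)
b2 stroke at J1  (C1 outputs effort q/C1)
b0 stroke at R1  (0-jn J1 has e-setter on 2)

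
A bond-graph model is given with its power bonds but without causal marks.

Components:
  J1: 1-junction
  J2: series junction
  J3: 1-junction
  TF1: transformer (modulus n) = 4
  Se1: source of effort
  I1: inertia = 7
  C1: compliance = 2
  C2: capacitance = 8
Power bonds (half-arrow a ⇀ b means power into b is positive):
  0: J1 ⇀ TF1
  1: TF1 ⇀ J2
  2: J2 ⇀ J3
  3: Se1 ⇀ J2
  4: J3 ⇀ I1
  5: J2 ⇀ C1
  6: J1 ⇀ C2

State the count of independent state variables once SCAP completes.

3  (C1, C2, I1 all integral)

bond 3 stroke→J2  (source Se1 imposes e)
bond 4 stroke→I1  (I1: I, integral causality)
bond 2 stroke→J3  (common-f at J3 fixed by 4)
bond 1 stroke→J2  (J2 flow already set via bond 2)
bond 5 stroke→J2  (J2: bond 2 brought flow, rest push out)
bond 0 stroke→TF1  (through TF1, causality passes straight; one stroke at TF1)
bond 6 stroke→J1  (J1 flow already set via bond 0)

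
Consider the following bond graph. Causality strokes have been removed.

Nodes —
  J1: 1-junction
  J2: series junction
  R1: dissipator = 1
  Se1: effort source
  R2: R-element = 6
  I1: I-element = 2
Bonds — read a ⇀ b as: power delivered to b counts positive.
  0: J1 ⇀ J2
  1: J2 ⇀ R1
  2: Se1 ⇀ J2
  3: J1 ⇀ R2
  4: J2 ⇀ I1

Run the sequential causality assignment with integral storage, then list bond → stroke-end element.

bond 2 stroke at J2  (source Se1 imposes e)
bond 4 stroke at I1  (I1: I, integral causality)
bond 0 stroke at J2  (J2 flow already set via bond 4)
bond 1 stroke at J2  (J2 flow already set via bond 4)
bond 3 stroke at J1  (J1: bond 0 brought flow, rest push out)

bond 0 stroke at J2
bond 1 stroke at J2
bond 2 stroke at J2
bond 3 stroke at J1
bond 4 stroke at I1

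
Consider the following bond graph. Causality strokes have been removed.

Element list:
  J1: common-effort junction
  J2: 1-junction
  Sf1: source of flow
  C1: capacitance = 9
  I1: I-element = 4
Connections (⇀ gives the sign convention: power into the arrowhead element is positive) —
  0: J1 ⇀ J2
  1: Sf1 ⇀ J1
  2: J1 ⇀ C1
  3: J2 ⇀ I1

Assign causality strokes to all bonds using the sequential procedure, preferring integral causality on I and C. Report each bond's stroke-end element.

#0 |J2
#1 |Sf1
#2 |J1
#3 |I1

#1 stroke→Sf1  (Sf1: flow source, stroke at near end)
#2 stroke→J1  (prefer integral on C1)
#0 stroke→J2  (0-jn J1 has e-setter on 2)
#3 stroke→I1  (J2: last free bond brings flow in)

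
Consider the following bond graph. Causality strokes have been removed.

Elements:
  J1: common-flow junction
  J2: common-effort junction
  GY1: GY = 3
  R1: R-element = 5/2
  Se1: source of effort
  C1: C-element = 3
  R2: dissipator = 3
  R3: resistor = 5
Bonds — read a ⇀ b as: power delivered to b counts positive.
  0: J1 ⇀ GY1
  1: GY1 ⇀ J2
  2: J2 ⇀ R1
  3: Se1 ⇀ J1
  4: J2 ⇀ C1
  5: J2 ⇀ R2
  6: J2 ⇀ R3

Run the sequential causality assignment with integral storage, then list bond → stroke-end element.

β0 stroke at GY1
β1 stroke at GY1
β2 stroke at R1
β3 stroke at J1
β4 stroke at J2
β5 stroke at R2
β6 stroke at R3

β3 |J1  (Se1: effort source, stroke at far end)
β0 |GY1  (J1 needs exactly one f-in)
β1 |GY1  (GY1 both-in/both-out from 0)
β4 |J2  (C1 outputs effort q/C1)
β2 |R1  (common-e at J2 fixed by 4)
β5 |R2  (common-e at J2 fixed by 4)
β6 |R3  (0-jn J2 has e-setter on 4)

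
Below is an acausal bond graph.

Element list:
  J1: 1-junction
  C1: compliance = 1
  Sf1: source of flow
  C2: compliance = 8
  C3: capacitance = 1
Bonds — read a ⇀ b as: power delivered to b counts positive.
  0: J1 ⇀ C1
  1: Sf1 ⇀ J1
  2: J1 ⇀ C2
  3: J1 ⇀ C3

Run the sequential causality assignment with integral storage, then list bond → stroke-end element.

b0 →J1
b1 →Sf1
b2 →J1
b3 →J1

β1 →Sf1  (Sf1 (Sf) sets flow on bond)
β0 →J1  (J1: bond 1 brought flow, rest push out)
β2 →J1  (J1 flow already set via bond 1)
β3 →J1  (1-jn J1 has f-setter on 1)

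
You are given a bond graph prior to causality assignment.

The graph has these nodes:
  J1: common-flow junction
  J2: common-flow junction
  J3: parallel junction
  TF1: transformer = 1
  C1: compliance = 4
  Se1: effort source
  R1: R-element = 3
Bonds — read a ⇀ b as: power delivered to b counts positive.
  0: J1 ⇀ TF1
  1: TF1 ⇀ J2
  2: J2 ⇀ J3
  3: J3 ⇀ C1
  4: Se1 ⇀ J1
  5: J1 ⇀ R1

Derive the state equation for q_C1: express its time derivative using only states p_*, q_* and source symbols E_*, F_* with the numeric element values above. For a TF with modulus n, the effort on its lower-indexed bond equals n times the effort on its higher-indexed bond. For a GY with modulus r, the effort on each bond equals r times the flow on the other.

bond 4 →J1  (Se1 (Se) sets effort on bond)
bond 3 →J3  (prefer integral on C1)
bond 2 →J2  (J3: bond 3 brought effort, rest push out)
bond 1 →TF1  (only one flow-in slot at J2)
bond 0 →J1  (through TF1, causality passes straight; one stroke at TF1)
bond 5 →R1  (closing 1-jn rule on J1)

dq_C1/dt = E_Se1/3 - q_C1/12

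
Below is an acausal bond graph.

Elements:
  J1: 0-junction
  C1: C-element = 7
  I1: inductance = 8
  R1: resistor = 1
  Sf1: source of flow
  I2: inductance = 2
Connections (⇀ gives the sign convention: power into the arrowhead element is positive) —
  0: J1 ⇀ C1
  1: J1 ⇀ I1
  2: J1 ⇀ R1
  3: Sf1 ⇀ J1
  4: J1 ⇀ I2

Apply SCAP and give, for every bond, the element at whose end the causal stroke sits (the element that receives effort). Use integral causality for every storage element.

b3 stroke at Sf1  (Sf1 fixes flow; stroke at Sf1)
b0 stroke at J1  (C1 integral (e out))
b1 stroke at I1  (common-e at J1 fixed by 0)
b2 stroke at R1  (common-e at J1 fixed by 0)
b4 stroke at I2  (J1 effort already set via bond 0)

#0 stroke at J1
#1 stroke at I1
#2 stroke at R1
#3 stroke at Sf1
#4 stroke at I2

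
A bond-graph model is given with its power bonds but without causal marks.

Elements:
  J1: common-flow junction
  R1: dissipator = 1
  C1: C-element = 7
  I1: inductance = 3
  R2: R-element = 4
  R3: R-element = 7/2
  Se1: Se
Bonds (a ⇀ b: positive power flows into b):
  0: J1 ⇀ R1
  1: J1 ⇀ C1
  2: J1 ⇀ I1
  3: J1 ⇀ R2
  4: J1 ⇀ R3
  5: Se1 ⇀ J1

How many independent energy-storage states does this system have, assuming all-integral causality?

#5 →J1  (source Se1 imposes e)
#1 →J1  (C1 outputs effort q/C1)
#2 →I1  (I1: I, integral causality)
#0 →J1  (common-f at J1 fixed by 2)
#3 →J1  (J1: bond 2 brought flow, rest push out)
#4 →J1  (1-jn J1 has f-setter on 2)

2  (C1, I1 all integral)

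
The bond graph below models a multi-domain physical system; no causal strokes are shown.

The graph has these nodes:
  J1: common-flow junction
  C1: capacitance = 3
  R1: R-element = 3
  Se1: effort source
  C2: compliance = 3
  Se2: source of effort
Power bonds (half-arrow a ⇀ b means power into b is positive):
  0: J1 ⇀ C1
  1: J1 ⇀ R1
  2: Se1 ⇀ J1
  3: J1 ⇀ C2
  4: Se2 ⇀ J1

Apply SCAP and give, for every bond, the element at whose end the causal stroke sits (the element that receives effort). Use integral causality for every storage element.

b0 stroke at J1
b1 stroke at R1
b2 stroke at J1
b3 stroke at J1
b4 stroke at J1

#2 stroke→J1  (Se1 (Se) sets effort on bond)
#4 stroke→J1  (Se2 fixes effort; stroke away)
#0 stroke→J1  (C1: C, integral causality)
#3 stroke→J1  (prefer integral on C2)
#1 stroke→R1  (closing 1-jn rule on J1)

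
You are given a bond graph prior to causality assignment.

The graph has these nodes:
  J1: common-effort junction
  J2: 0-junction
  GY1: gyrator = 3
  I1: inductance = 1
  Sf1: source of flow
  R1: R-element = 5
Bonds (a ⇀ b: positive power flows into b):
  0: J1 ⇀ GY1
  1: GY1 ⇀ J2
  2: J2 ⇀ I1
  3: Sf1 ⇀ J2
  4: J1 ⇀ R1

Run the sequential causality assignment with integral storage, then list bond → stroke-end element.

#0 stroke at J1
#1 stroke at J2
#2 stroke at I1
#3 stroke at Sf1
#4 stroke at R1

bond 3 stroke at Sf1  (Sf1: flow source, stroke at near end)
bond 2 stroke at I1  (I1 integral (f out))
bond 1 stroke at J2  (J2 needs exactly one e-in)
bond 0 stroke at J1  (through GY1, causality inverts; strokes same side of GY1)
bond 4 stroke at R1  (J1: bond 0 brought effort, rest push out)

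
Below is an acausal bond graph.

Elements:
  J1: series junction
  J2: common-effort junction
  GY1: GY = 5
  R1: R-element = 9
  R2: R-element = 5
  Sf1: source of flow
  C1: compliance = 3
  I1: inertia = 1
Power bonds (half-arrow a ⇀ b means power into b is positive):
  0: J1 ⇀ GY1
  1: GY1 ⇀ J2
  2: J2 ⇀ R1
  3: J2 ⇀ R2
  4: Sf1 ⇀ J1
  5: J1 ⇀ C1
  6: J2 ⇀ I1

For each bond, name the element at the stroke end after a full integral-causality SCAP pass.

b0 |J1
b1 |J2
b2 |R1
b3 |R2
b4 |Sf1
b5 |J1
b6 |I1

bond 4 stroke at Sf1  (Sf1 (Sf) sets flow on bond)
bond 0 stroke at J1  (J1: bond 4 brought flow, rest push out)
bond 5 stroke at J1  (common-f at J1 fixed by 4)
bond 1 stroke at J2  (through GY1, causality inverts; strokes same side of GY1)
bond 2 stroke at R1  (common-e at J2 fixed by 1)
bond 3 stroke at R2  (common-e at J2 fixed by 1)
bond 6 stroke at I1  (0-jn J2 has e-setter on 1)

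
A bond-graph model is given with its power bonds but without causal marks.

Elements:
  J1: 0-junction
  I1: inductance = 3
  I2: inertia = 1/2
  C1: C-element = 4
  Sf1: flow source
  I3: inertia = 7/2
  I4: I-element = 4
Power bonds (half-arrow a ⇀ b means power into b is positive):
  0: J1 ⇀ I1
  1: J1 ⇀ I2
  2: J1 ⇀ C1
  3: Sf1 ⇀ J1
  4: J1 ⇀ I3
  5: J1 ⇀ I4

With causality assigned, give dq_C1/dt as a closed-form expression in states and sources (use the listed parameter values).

b3 →Sf1  (Sf1: flow source, stroke at near end)
b0 →I1  (I1 outputs flow p/I1)
b1 →I2  (prefer integral on I2)
b2 →J1  (C1 integral (e out))
b4 →I3  (0-jn J1 has e-setter on 2)
b5 →I4  (common-e at J1 fixed by 2)

dq_C1/dt = F_Sf1 - p_I1/3 - 2*p_I2 - 2*p_I3/7 - p_I4/4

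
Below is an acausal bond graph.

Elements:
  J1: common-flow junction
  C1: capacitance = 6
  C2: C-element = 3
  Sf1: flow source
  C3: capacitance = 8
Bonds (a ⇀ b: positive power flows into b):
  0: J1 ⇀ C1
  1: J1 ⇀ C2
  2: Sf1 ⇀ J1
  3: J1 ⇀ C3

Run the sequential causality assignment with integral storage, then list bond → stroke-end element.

#0 stroke→J1
#1 stroke→J1
#2 stroke→Sf1
#3 stroke→J1

#2 |Sf1  (source Sf1 imposes f)
#0 |J1  (J1 flow already set via bond 2)
#1 |J1  (J1: bond 2 brought flow, rest push out)
#3 |J1  (common-f at J1 fixed by 2)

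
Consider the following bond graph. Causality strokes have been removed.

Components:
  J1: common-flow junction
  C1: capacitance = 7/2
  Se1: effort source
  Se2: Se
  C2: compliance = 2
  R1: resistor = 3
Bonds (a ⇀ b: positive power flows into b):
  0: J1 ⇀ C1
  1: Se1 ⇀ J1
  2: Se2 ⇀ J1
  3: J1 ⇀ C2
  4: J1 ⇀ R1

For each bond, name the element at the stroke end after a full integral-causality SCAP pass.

#0 →J1
#1 →J1
#2 →J1
#3 →J1
#4 →R1

bond 1 stroke→J1  (source Se1 imposes e)
bond 2 stroke→J1  (Se2 (Se) sets effort on bond)
bond 0 stroke→J1  (prefer integral on C1)
bond 3 stroke→J1  (C2 integral (e out))
bond 4 stroke→R1  (only one flow-in slot at J1)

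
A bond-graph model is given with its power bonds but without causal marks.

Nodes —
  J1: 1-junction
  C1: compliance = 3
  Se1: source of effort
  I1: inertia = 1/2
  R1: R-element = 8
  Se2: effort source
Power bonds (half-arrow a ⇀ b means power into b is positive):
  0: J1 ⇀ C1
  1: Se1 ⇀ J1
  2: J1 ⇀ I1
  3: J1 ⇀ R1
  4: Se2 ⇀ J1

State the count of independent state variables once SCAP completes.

2  (C1, I1 all integral)

bond 1 stroke→J1  (Se1 (Se) sets effort on bond)
bond 4 stroke→J1  (Se2: effort source, stroke at far end)
bond 0 stroke→J1  (prefer integral on C1)
bond 2 stroke→I1  (I1 integral (f out))
bond 3 stroke→J1  (1-jn J1 has f-setter on 2)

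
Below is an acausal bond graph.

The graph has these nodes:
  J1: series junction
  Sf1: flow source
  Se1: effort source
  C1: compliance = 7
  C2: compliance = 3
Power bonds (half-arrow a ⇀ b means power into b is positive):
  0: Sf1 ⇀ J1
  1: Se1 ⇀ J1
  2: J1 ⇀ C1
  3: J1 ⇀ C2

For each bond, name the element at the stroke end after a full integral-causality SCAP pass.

bond 0 stroke at Sf1  (Sf1 fixes flow; stroke at Sf1)
bond 1 stroke at J1  (Se1: effort source, stroke at far end)
bond 2 stroke at J1  (common-f at J1 fixed by 0)
bond 3 stroke at J1  (J1 flow already set via bond 0)

bond 0 →Sf1
bond 1 →J1
bond 2 →J1
bond 3 →J1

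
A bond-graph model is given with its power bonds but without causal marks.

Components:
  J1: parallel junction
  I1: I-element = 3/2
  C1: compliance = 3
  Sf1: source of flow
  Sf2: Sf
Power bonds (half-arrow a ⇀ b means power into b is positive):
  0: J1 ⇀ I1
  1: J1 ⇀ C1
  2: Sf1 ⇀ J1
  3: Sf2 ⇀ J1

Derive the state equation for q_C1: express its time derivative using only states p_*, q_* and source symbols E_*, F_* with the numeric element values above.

dq_C1/dt = F_Sf1 + F_Sf2 - 2*p_I1/3

bond 2 stroke at Sf1  (source Sf1 imposes f)
bond 3 stroke at Sf2  (Sf2 fixes flow; stroke at Sf2)
bond 0 stroke at I1  (I1 integral (f out))
bond 1 stroke at J1  (only one effort-in slot at J1)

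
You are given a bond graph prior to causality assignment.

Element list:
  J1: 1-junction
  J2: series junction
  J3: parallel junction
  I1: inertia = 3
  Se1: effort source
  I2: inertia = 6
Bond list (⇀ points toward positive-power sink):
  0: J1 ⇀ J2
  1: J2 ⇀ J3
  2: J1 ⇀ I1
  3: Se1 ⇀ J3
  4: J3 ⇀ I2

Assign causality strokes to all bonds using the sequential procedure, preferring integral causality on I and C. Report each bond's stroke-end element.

β0 |J1
β1 |J2
β2 |I1
β3 |J3
β4 |I2

#3 →J3  (Se1 fixes effort; stroke away)
#1 →J2  (0-jn J3 has e-setter on 3)
#4 →I2  (J3: bond 3 brought effort, rest push out)
#0 →J1  (closing 1-jn rule on J2)
#2 →I1  (only one flow-in slot at J1)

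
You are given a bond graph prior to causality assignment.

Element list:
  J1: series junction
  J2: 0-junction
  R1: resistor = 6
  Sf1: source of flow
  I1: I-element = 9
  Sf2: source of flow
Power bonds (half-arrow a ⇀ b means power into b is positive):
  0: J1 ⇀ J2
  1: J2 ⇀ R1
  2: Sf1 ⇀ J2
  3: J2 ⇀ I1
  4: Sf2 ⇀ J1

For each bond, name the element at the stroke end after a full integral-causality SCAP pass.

b2 |Sf1  (source Sf1 imposes f)
b4 |Sf2  (Sf2 fixes flow; stroke at Sf2)
b0 |J1  (J1: bond 4 brought flow, rest push out)
b3 |I1  (I1 integral (f out))
b1 |J2  (J2 needs exactly one e-in)

β0 stroke at J1
β1 stroke at J2
β2 stroke at Sf1
β3 stroke at I1
β4 stroke at Sf2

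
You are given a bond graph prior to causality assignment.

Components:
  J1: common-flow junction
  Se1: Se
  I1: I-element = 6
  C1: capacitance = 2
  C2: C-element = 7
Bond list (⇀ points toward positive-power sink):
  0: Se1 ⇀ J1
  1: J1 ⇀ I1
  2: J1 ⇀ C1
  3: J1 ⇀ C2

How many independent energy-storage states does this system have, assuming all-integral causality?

bond 0 stroke at J1  (source Se1 imposes e)
bond 1 stroke at I1  (I1: I, integral causality)
bond 2 stroke at J1  (J1 flow already set via bond 1)
bond 3 stroke at J1  (1-jn J1 has f-setter on 1)

3  (C1, C2, I1 all integral)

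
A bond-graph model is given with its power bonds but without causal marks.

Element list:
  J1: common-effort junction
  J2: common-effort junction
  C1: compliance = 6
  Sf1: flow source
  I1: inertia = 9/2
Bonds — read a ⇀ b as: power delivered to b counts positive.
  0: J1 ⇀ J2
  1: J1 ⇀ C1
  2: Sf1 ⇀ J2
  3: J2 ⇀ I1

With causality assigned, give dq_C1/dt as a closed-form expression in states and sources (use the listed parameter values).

dq_C1/dt = F_Sf1 - 2*p_I1/9

b2 stroke→Sf1  (Sf1: flow source, stroke at near end)
b1 stroke→J1  (C1 outputs effort q/C1)
b0 stroke→J2  (0-jn J1 has e-setter on 1)
b3 stroke→I1  (J2 effort already set via bond 0)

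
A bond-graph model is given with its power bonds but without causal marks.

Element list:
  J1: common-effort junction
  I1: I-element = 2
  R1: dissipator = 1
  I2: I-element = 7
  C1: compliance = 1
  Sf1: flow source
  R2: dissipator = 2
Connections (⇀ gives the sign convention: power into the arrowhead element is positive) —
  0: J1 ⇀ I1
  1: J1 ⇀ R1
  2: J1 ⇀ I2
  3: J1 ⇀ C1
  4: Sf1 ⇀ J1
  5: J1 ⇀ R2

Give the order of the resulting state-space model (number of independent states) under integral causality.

b4 →Sf1  (source Sf1 imposes f)
b0 →I1  (I1 integral (f out))
b2 →I2  (I2 integral (f out))
b3 →J1  (C1 integral (e out))
b1 →R1  (common-e at J1 fixed by 3)
b5 →R2  (J1: bond 3 brought effort, rest push out)

3  (C1, I1, I2 all integral)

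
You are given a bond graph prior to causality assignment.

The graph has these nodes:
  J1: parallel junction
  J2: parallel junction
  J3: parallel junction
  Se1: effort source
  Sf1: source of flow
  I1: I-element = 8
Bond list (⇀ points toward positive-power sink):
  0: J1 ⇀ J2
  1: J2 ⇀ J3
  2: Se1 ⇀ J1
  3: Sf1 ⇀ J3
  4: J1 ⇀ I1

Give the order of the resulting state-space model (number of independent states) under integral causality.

1  (I1 all integral)

β2 stroke→J1  (Se1: effort source, stroke at far end)
β3 stroke→Sf1  (Sf1 (Sf) sets flow on bond)
β0 stroke→J2  (J1: bond 2 brought effort, rest push out)
β4 stroke→I1  (J1: bond 2 brought effort, rest push out)
β1 stroke→J3  (common-e at J2 fixed by 0)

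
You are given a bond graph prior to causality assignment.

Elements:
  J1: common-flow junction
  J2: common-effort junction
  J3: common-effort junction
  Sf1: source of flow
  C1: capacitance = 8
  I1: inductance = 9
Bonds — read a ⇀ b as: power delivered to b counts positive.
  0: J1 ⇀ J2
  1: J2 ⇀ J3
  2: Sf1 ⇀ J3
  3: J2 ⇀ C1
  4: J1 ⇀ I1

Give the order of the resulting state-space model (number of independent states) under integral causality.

bond 2 |Sf1  (source Sf1 imposes f)
bond 1 |J3  (only one effort-in slot at J3)
bond 3 |J2  (C1 integral (e out))
bond 0 |J1  (common-e at J2 fixed by 3)
bond 4 |I1  (J1 needs exactly one f-in)

2  (C1, I1 all integral)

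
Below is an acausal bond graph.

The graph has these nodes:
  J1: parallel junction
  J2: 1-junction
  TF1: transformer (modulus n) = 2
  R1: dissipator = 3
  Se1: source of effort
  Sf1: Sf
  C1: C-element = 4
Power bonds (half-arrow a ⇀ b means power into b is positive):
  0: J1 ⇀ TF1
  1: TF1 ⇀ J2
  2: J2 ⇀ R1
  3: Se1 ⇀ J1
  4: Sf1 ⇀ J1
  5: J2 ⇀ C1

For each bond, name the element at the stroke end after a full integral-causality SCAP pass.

β0 stroke at TF1
β1 stroke at J2
β2 stroke at R1
β3 stroke at J1
β4 stroke at Sf1
β5 stroke at J2

bond 3 →J1  (Se1: effort source, stroke at far end)
bond 4 →Sf1  (Sf1: flow source, stroke at near end)
bond 0 →TF1  (J1 effort already set via bond 3)
bond 1 →J2  (TF TF1: opposite of bond 0)
bond 5 →J2  (C1 integral (e out))
bond 2 →R1  (closing 1-jn rule on J2)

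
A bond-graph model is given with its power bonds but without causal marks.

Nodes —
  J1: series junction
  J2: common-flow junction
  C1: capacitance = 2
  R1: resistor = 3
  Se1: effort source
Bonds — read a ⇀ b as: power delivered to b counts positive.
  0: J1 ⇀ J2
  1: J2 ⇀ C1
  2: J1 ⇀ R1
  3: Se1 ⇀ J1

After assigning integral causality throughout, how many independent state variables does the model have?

1  (C1 all integral)

β3 |J1  (source Se1 imposes e)
β1 |J2  (prefer integral on C1)
β0 |J1  (J2 needs exactly one f-in)
β2 |R1  (closing 1-jn rule on J1)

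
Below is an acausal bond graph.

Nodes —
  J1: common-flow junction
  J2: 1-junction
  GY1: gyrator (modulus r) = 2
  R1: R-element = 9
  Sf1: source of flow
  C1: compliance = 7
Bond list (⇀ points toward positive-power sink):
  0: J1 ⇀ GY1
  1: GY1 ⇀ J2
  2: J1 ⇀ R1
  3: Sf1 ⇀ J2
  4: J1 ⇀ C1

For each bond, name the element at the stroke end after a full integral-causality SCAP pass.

β3 |Sf1  (Sf1 fixes flow; stroke at Sf1)
β1 |J2  (J2 flow already set via bond 3)
β0 |J1  (through GY1, causality inverts; strokes same side of GY1)
β4 |J1  (C1 integral (e out))
β2 |R1  (J1: last free bond brings flow in)

b0 stroke at J1
b1 stroke at J2
b2 stroke at R1
b3 stroke at Sf1
b4 stroke at J1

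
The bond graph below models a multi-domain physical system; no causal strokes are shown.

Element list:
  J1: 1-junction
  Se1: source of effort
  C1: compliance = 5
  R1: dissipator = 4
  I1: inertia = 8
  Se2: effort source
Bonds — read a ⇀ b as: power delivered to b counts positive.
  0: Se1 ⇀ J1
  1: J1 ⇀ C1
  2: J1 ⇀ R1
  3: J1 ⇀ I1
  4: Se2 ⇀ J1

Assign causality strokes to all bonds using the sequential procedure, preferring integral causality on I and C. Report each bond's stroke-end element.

b0 stroke→J1  (Se1 (Se) sets effort on bond)
b4 stroke→J1  (Se2 (Se) sets effort on bond)
b1 stroke→J1  (C1 outputs effort q/C1)
b3 stroke→I1  (I1 outputs flow p/I1)
b2 stroke→J1  (J1: bond 3 brought flow, rest push out)

b0 |J1
b1 |J1
b2 |J1
b3 |I1
b4 |J1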